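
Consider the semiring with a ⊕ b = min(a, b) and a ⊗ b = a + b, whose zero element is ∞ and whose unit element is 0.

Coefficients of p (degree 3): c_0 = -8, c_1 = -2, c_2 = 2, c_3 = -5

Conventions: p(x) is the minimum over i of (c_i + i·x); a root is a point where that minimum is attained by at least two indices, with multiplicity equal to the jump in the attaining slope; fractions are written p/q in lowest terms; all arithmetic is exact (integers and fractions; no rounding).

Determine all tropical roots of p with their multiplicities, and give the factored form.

hull edge (i=0, c=-8) to (i=3, c=-5): slope 1, span 3
Factored form: p(x) = -5 ⊗ (x ⊕ (-1)) ⊗ (x ⊕ (-1)) ⊗ (x ⊕ (-1))
Answer: roots = -1 (mult 3)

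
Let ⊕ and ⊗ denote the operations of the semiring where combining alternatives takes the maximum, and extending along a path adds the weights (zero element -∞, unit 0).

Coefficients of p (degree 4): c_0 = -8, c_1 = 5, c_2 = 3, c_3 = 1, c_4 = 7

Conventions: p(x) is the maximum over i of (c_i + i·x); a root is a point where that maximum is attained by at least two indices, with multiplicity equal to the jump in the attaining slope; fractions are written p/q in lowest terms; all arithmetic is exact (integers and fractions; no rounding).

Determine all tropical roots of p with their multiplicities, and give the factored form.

hull edge (i=0, c=-8) to (i=1, c=5): slope 13, span 1
hull edge (i=1, c=5) to (i=4, c=7): slope 2/3, span 3
Factored form: p(x) = 7 ⊗ (x ⊕ (-13)) ⊗ (x ⊕ (-2/3)) ⊗ (x ⊕ (-2/3)) ⊗ (x ⊕ (-2/3))
Answer: roots = -13 (mult 1), -2/3 (mult 3)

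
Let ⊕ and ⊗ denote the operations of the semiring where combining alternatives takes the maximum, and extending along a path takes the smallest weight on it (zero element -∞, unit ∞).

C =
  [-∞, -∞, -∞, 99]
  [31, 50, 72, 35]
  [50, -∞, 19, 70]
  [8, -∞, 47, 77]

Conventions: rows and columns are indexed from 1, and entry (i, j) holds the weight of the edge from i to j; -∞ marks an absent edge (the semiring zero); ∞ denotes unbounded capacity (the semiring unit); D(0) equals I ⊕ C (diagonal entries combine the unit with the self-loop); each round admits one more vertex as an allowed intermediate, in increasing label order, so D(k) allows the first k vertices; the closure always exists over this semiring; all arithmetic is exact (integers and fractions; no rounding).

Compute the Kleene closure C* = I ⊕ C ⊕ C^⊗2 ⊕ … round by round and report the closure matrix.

D(0):
  [∞, -∞, -∞, 99]
  [31, ∞, 72, 35]
  [50, -∞, ∞, 70]
  [8, -∞, 47, ∞]
D(1):
  [∞, -∞, -∞, 99]
  [31, ∞, 72, 35]
  [50, -∞, ∞, 70]
  [8, -∞, 47, ∞]
D(2):
  [∞, -∞, -∞, 99]
  [31, ∞, 72, 35]
  [50, -∞, ∞, 70]
  [8, -∞, 47, ∞]
D(3):
  [∞, -∞, -∞, 99]
  [50, ∞, 72, 70]
  [50, -∞, ∞, 70]
  [47, -∞, 47, ∞]
D(4):
  [∞, -∞, 47, 99]
  [50, ∞, 72, 70]
  [50, -∞, ∞, 70]
  [47, -∞, 47, ∞]
Answer: C* = [[∞, -∞, 47, 99], [50, ∞, 72, 70], [50, -∞, ∞, 70], [47, -∞, 47, ∞]]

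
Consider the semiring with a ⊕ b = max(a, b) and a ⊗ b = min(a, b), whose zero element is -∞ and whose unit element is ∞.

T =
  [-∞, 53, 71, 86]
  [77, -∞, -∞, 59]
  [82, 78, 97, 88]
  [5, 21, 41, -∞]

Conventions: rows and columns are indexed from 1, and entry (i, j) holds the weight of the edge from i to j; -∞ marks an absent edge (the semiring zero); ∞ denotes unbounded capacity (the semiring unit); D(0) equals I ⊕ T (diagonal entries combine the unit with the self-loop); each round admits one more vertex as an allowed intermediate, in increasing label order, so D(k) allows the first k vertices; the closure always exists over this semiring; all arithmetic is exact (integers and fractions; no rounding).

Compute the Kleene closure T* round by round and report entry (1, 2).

D(0):
  [∞, 53, 71, 86]
  [77, ∞, -∞, 59]
  [82, 78, ∞, 88]
  [5, 21, 41, ∞]
D(1):
  [∞, 53, 71, 86]
  [77, ∞, 71, 77]
  [82, 78, ∞, 88]
  [5, 21, 41, ∞]
D(2):
  [∞, 53, 71, 86]
  [77, ∞, 71, 77]
  [82, 78, ∞, 88]
  [21, 21, 41, ∞]
D(3):
  [∞, 71, 71, 86]
  [77, ∞, 71, 77]
  [82, 78, ∞, 88]
  [41, 41, 41, ∞]
D(4):
  [∞, 71, 71, 86]
  [77, ∞, 71, 77]
  [82, 78, ∞, 88]
  [41, 41, 41, ∞]
Answer: T*[1][2] = 71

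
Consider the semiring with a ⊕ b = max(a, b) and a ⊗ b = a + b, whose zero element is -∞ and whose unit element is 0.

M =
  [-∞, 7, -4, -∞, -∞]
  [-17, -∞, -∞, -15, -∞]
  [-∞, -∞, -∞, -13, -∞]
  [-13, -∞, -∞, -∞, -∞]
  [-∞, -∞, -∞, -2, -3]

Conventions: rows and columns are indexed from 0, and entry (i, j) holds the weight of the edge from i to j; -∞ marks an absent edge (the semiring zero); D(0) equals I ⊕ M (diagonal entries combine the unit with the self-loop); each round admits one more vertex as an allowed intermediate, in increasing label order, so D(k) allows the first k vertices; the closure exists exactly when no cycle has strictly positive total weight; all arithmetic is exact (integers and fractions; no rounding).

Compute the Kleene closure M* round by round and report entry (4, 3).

D(0):
  [0, 7, -4, -∞, -∞]
  [-17, 0, -∞, -15, -∞]
  [-∞, -∞, 0, -13, -∞]
  [-13, -∞, -∞, 0, -∞]
  [-∞, -∞, -∞, -2, 0]
D(1):
  [0, 7, -4, -∞, -∞]
  [-17, 0, -21, -15, -∞]
  [-∞, -∞, 0, -13, -∞]
  [-13, -6, -17, 0, -∞]
  [-∞, -∞, -∞, -2, 0]
D(2):
  [0, 7, -4, -8, -∞]
  [-17, 0, -21, -15, -∞]
  [-∞, -∞, 0, -13, -∞]
  [-13, -6, -17, 0, -∞]
  [-∞, -∞, -∞, -2, 0]
D(3):
  [0, 7, -4, -8, -∞]
  [-17, 0, -21, -15, -∞]
  [-∞, -∞, 0, -13, -∞]
  [-13, -6, -17, 0, -∞]
  [-∞, -∞, -∞, -2, 0]
D(4):
  [0, 7, -4, -8, -∞]
  [-17, 0, -21, -15, -∞]
  [-26, -19, 0, -13, -∞]
  [-13, -6, -17, 0, -∞]
  [-15, -8, -19, -2, 0]
D(5):
  [0, 7, -4, -8, -∞]
  [-17, 0, -21, -15, -∞]
  [-26, -19, 0, -13, -∞]
  [-13, -6, -17, 0, -∞]
  [-15, -8, -19, -2, 0]
Answer: M*[4][3] = -2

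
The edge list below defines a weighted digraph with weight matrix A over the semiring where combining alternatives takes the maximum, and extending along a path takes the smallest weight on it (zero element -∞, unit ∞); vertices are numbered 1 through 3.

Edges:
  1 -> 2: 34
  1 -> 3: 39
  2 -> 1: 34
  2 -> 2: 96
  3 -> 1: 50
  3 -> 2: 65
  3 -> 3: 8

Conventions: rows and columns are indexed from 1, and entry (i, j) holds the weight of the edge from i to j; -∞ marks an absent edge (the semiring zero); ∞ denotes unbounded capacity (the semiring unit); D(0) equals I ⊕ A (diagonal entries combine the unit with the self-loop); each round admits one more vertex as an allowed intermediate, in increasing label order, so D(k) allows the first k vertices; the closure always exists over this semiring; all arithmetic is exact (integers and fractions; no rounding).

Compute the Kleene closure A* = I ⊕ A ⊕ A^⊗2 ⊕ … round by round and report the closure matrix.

D(0):
  [∞, 34, 39]
  [34, ∞, -∞]
  [50, 65, ∞]
D(1):
  [∞, 34, 39]
  [34, ∞, 34]
  [50, 65, ∞]
D(2):
  [∞, 34, 39]
  [34, ∞, 34]
  [50, 65, ∞]
D(3):
  [∞, 39, 39]
  [34, ∞, 34]
  [50, 65, ∞]
Answer: A* = [[∞, 39, 39], [34, ∞, 34], [50, 65, ∞]]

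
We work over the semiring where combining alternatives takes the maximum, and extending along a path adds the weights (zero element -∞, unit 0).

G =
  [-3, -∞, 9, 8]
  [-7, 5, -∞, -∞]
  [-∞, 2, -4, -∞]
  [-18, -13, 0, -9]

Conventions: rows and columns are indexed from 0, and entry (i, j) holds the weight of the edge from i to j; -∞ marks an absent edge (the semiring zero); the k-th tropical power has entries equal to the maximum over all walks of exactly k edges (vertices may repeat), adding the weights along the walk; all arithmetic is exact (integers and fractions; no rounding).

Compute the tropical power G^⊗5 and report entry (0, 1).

G^⊗2:
  [-6, 11, 8, 5]
  [-2, 10, 2, 1]
  [-5, 7, -8, -∞]
  [-20, 2, -4, -10]
G^⊗3:
  [4, 16, 5, 2]
  [3, 15, 7, 6]
  [0, 12, 4, 3]
  [-5, 7, -8, -12]
G^⊗4:
  [9, 21, 13, 12]
  [8, 20, 12, 11]
  [5, 17, 9, 8]
  [0, 12, 4, 3]
G^⊗5:
  [14, 26, 18, 17]
  [13, 25, 17, 16]
  [10, 22, 14, 13]
  [5, 17, 9, 8]
Key observation: the optimum is the walk 0->2->1->1->1->1, with weight 9 + 2 + 5 + 5 + 5 = 26.
Optimal value attained by: walk 0->2->1->1->1->1.
Answer: (G^⊗5)[0][1] = 26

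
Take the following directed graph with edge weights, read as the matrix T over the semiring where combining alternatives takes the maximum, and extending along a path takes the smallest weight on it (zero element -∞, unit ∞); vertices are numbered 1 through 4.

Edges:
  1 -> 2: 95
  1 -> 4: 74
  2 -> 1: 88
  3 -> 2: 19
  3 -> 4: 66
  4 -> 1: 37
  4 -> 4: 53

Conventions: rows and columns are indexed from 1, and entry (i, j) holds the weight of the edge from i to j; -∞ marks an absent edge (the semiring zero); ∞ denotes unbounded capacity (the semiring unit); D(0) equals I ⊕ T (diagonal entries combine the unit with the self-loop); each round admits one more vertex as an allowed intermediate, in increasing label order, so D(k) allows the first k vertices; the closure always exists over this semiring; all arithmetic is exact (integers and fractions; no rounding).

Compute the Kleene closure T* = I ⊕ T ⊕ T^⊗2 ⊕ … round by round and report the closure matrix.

D(0):
  [∞, 95, -∞, 74]
  [88, ∞, -∞, -∞]
  [-∞, 19, ∞, 66]
  [37, -∞, -∞, ∞]
D(1):
  [∞, 95, -∞, 74]
  [88, ∞, -∞, 74]
  [-∞, 19, ∞, 66]
  [37, 37, -∞, ∞]
D(2):
  [∞, 95, -∞, 74]
  [88, ∞, -∞, 74]
  [19, 19, ∞, 66]
  [37, 37, -∞, ∞]
D(3):
  [∞, 95, -∞, 74]
  [88, ∞, -∞, 74]
  [19, 19, ∞, 66]
  [37, 37, -∞, ∞]
D(4):
  [∞, 95, -∞, 74]
  [88, ∞, -∞, 74]
  [37, 37, ∞, 66]
  [37, 37, -∞, ∞]
Answer: T* = [[∞, 95, -∞, 74], [88, ∞, -∞, 74], [37, 37, ∞, 66], [37, 37, -∞, ∞]]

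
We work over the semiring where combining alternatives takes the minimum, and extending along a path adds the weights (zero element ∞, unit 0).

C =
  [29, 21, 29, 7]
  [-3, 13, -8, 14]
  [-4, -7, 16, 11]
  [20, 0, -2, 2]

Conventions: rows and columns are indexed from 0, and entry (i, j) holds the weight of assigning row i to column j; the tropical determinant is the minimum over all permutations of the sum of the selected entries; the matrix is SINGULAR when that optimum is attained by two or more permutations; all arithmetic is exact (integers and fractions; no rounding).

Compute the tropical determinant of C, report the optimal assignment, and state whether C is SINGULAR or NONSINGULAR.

σ = (0, 1, 2, 3): 29 + 13 + 16 + 2 = 60
σ = (0, 1, 3, 2): 29 + 13 + 11 + (-2) = 51
σ = (0, 2, 1, 3): 29 + (-8) + (-7) + 2 = 16
σ = (0, 2, 3, 1): 29 + (-8) + 11 + 0 = 32
σ = (0, 3, 1, 2): 29 + 14 + (-7) + (-2) = 34
σ = (0, 3, 2, 1): 29 + 14 + 16 + 0 = 59
σ = (1, 0, 2, 3): 21 + (-3) + 16 + 2 = 36
σ = (1, 0, 3, 2): 21 + (-3) + 11 + (-2) = 27
σ = (1, 2, 0, 3): 21 + (-8) + (-4) + 2 = 11
σ = (1, 2, 3, 0): 21 + (-8) + 11 + 20 = 44
σ = (1, 3, 0, 2): 21 + 14 + (-4) + (-2) = 29
σ = (1, 3, 2, 0): 21 + 14 + 16 + 20 = 71
σ = (2, 0, 1, 3): 29 + (-3) + (-7) + 2 = 21
σ = (2, 0, 3, 1): 29 + (-3) + 11 + 0 = 37
σ = (2, 1, 0, 3): 29 + 13 + (-4) + 2 = 40
σ = (2, 1, 3, 0): 29 + 13 + 11 + 20 = 73
σ = (2, 3, 0, 1): 29 + 14 + (-4) + 0 = 39
σ = (2, 3, 1, 0): 29 + 14 + (-7) + 20 = 56
σ = (3, 0, 1, 2): 7 + (-3) + (-7) + (-2) = -5
σ = (3, 0, 2, 1): 7 + (-3) + 16 + 0 = 20
σ = (3, 1, 0, 2): 7 + 13 + (-4) + (-2) = 14
σ = (3, 1, 2, 0): 7 + 13 + 16 + 20 = 56
σ = (3, 2, 0, 1): 7 + (-8) + (-4) + 0 = -5
σ = (3, 2, 1, 0): 7 + (-8) + (-7) + 20 = 12
Optimal value attained by: σ = (3, 0, 1, 2).
Answer: det⊕(C) = -5; verdict: SINGULAR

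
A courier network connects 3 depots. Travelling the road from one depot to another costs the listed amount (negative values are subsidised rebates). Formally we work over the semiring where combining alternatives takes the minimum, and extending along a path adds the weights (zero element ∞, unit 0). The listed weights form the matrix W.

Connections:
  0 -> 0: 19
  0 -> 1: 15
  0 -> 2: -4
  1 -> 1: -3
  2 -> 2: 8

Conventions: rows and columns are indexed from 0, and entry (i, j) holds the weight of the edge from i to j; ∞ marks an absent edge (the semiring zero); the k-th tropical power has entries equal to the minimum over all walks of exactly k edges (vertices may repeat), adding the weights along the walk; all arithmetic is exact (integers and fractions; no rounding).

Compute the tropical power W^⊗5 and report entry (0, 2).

W^⊗2:
  [38, 12, 4]
  [∞, -6, ∞]
  [∞, ∞, 16]
W^⊗3:
  [57, 9, 12]
  [∞, -9, ∞]
  [∞, ∞, 24]
W^⊗4:
  [76, 6, 20]
  [∞, -12, ∞]
  [∞, ∞, 32]
W^⊗5:
  [95, 3, 28]
  [∞, -15, ∞]
  [∞, ∞, 40]
Key observation: the optimum is the walk 0->2->2->2->2->2, with weight (-4) + 8 + 8 + 8 + 8 = 28.
Optimal value attained by: walk 0->2->2->2->2->2.
Answer: (W^⊗5)[0][2] = 28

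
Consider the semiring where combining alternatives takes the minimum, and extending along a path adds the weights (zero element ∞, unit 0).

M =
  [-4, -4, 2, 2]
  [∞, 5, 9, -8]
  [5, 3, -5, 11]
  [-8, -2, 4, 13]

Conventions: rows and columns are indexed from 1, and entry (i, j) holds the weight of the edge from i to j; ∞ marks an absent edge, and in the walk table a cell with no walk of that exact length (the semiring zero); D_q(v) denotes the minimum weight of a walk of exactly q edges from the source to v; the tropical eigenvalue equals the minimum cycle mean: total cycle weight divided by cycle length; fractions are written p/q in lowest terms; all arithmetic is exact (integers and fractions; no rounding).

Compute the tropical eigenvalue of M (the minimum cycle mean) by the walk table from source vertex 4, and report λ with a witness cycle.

q=0: [∞, ∞, ∞, 0]
q=1: [-8, -2, 4, 13]
q=2: [-12, -12, -6, -10]
q=3: [-18, -16, -11, -20]
q=4: [-28, -22, -16, -24]
Optimal cycle mean attained by: cycle 1->2->4->1, total (-4) + (-8) + (-8), length 3.
Answer: λ = -20/3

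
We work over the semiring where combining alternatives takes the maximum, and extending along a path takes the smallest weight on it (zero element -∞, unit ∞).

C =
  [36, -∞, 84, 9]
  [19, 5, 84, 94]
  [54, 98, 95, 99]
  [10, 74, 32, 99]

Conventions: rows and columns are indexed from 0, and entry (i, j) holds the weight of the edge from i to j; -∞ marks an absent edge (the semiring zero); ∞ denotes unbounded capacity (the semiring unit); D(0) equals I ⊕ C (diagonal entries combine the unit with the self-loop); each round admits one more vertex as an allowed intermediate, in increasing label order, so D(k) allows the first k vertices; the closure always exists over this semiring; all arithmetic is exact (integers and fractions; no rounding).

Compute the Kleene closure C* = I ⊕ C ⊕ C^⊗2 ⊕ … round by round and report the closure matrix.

D(0):
  [∞, -∞, 84, 9]
  [19, ∞, 84, 94]
  [54, 98, ∞, 99]
  [10, 74, 32, ∞]
D(1):
  [∞, -∞, 84, 9]
  [19, ∞, 84, 94]
  [54, 98, ∞, 99]
  [10, 74, 32, ∞]
D(2):
  [∞, -∞, 84, 9]
  [19, ∞, 84, 94]
  [54, 98, ∞, 99]
  [19, 74, 74, ∞]
D(3):
  [∞, 84, 84, 84]
  [54, ∞, 84, 94]
  [54, 98, ∞, 99]
  [54, 74, 74, ∞]
D(4):
  [∞, 84, 84, 84]
  [54, ∞, 84, 94]
  [54, 98, ∞, 99]
  [54, 74, 74, ∞]
Answer: C* = [[∞, 84, 84, 84], [54, ∞, 84, 94], [54, 98, ∞, 99], [54, 74, 74, ∞]]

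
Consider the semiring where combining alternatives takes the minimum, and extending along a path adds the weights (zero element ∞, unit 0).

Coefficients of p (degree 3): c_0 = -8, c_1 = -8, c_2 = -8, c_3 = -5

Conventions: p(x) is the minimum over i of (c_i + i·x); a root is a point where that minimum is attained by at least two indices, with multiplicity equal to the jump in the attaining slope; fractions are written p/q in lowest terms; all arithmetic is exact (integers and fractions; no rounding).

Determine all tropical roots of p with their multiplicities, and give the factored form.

hull edge (i=0, c=-8) to (i=2, c=-8): slope 0, span 2
hull edge (i=2, c=-8) to (i=3, c=-5): slope 3, span 1
Factored form: p(x) = -5 ⊗ (x ⊕ (-3)) ⊗ (x ⊕ 0) ⊗ (x ⊕ 0)
Answer: roots = -3 (mult 1), 0 (mult 2)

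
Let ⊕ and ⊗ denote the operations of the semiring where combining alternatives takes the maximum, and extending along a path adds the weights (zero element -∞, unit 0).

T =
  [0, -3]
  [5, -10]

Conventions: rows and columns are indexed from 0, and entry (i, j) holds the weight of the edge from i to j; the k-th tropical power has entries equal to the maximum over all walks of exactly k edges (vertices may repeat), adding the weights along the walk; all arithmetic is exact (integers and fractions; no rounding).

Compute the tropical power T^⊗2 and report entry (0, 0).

T^⊗2:
  [2, -3]
  [5, 2]
Key observation: the optimum is the walk 0->1->0, with weight (-3) + 5 = 2.
Optimal value attained by: walk 0->1->0.
Answer: (T^⊗2)[0][0] = 2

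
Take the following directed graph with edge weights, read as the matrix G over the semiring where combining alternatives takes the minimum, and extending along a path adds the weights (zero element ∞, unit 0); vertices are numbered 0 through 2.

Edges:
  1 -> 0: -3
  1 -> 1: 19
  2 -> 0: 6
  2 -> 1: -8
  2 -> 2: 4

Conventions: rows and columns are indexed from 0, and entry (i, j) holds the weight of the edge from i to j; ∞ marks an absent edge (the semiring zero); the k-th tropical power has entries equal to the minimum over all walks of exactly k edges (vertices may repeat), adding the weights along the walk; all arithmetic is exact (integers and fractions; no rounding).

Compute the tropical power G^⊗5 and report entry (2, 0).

G^⊗2:
  [∞, ∞, ∞]
  [16, 38, ∞]
  [-11, -4, 8]
G^⊗3:
  [∞, ∞, ∞]
  [35, 57, ∞]
  [-7, 0, 12]
G^⊗4:
  [∞, ∞, ∞]
  [54, 76, ∞]
  [-3, 4, 16]
G^⊗5:
  [∞, ∞, ∞]
  [73, 95, ∞]
  [1, 8, 20]
Key observation: the optimum is the walk 2->2->2->2->1->0, with weight 4 + 4 + 4 + (-8) + (-3) = 1.
Optimal value attained by: walk 2->2->2->2->1->0.
Answer: (G^⊗5)[2][0] = 1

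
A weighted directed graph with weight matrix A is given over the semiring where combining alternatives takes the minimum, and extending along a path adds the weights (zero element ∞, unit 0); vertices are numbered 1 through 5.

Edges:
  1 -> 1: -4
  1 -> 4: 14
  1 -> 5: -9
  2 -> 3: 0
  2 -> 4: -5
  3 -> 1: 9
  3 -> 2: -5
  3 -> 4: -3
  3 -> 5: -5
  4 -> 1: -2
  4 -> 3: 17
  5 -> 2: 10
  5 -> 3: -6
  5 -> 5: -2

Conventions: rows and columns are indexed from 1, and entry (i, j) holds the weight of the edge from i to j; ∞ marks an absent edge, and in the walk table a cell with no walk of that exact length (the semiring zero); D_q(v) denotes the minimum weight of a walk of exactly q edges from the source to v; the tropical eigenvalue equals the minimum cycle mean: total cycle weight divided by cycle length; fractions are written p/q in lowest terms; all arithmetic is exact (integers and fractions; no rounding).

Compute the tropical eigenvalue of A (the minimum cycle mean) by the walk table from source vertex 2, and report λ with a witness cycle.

q=0: [∞, 0, ∞, ∞, ∞]
q=1: [∞, ∞, 0, -5, ∞]
q=2: [-7, -5, 12, -3, -5]
q=3: [-11, 5, -11, -10, -16]
q=4: [-15, -16, -22, -14, -20]
q=5: [-19, -27, -26, -25, -27]
Optimal cycle mean attained by: cycle 3->5->3, total (-5) + (-6), length 2.
Answer: λ = -11/2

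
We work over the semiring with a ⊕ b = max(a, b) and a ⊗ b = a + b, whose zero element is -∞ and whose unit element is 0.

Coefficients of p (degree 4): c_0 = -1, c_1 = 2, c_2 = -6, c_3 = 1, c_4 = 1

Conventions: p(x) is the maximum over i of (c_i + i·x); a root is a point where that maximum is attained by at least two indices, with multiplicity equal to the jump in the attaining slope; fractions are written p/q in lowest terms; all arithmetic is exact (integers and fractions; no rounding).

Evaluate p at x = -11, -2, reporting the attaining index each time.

p(-11) = max(-1+0·(-11)=-1, 2+1·(-11)=-9, -6+2·(-11)=-28, 1+3·(-11)=-32, 1+4·(-11)=-43) = -1 (attained by i=0)
p(-2) = max(-1+0·(-2)=-1, 2+1·(-2)=0, -6+2·(-2)=-10, 1+3·(-2)=-5, 1+4·(-2)=-7) = 0 (attained by i=1)
Answer: p(-11) = -1; p(-2) = 0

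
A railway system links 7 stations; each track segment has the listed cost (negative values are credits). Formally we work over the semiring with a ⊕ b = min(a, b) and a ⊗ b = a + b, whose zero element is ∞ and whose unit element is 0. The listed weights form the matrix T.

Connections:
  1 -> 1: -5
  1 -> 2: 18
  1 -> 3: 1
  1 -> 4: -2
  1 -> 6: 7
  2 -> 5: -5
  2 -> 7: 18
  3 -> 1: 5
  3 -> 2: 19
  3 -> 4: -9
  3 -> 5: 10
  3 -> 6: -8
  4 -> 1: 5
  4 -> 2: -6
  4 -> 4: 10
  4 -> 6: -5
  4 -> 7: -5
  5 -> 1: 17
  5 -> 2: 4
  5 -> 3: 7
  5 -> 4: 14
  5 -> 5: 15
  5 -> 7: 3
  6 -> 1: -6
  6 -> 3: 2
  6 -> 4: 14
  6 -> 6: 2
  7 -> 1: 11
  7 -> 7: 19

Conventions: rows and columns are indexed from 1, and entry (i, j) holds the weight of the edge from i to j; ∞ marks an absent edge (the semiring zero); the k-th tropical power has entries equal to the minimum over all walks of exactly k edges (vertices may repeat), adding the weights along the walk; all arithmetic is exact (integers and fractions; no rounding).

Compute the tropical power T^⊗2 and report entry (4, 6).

T^⊗2:
  [-10, -8, -4, -8, 11, -7, -7]
  [12, -1, 2, 9, 10, ∞, -2]
  [-14, -15, -6, 1, 14, -14, -14]
  [-11, 4, -3, 3, -11, -3, 5]
  [12, 8, 18, -2, -1, -1, 9]
  [-11, 8, -5, -8, 12, -6, 9]
  [6, 29, 12, 9, ∞, 18, 38]
Key observation: the optimum is the walk 4->6->6, with weight (-5) + 2 = -3.
Optimal value attained by: walk 4->6->6.
Answer: (T^⊗2)[4][6] = -3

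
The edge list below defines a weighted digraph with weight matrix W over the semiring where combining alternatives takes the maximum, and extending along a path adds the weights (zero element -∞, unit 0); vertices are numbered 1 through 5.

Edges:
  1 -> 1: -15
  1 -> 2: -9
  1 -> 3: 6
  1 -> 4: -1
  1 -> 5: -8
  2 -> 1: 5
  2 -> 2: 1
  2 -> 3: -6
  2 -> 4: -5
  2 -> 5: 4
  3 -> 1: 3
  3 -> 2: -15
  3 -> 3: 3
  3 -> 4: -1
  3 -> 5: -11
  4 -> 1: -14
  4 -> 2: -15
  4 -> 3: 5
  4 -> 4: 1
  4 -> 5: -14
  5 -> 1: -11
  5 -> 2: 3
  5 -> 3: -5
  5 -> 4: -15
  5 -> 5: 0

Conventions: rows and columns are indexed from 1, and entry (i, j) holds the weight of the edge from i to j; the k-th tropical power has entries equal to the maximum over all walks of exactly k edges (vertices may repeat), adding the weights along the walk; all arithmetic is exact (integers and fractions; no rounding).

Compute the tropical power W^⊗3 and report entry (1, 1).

W^⊗2:
  [9, -5, 9, 5, -5]
  [6, 7, 11, 4, 5]
  [6, -6, 9, 2, -5]
  [8, -10, 8, 4, -6]
  [8, 4, -2, -2, 7]
W^⊗3:
  [12, 0, 15, 8, 1]
  [14, 8, 14, 10, 11]
  [12, -2, 12, 8, -2]
  [11, -1, 14, 7, 0]
  [9, 10, 14, 7, 8]
Key observation: the optimum is the walk 1->3->3->1, with weight 6 + 3 + 3 = 12.
Optimal value attained by: walk 1->3->3->1.
Answer: (W^⊗3)[1][1] = 12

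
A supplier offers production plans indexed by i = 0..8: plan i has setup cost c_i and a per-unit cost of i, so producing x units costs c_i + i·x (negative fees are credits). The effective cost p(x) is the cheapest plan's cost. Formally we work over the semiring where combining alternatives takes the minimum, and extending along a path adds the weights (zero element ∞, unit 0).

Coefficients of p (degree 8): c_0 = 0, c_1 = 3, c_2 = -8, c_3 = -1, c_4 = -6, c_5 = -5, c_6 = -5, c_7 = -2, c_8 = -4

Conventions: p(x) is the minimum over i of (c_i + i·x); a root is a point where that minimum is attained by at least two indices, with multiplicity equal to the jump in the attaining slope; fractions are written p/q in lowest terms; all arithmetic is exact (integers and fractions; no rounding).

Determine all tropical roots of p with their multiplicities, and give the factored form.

hull edge (i=0, c=0) to (i=2, c=-8): slope -4, span 2
hull edge (i=2, c=-8) to (i=8, c=-4): slope 2/3, span 6
Factored form: p(x) = -4 ⊗ (x ⊕ (-2/3)) ⊗ (x ⊕ (-2/3)) ⊗ (x ⊕ (-2/3)) ⊗ (x ⊕ (-2/3)) ⊗ (x ⊕ (-2/3)) ⊗ (x ⊕ (-2/3)) ⊗ (x ⊕ 4) ⊗ (x ⊕ 4)
Answer: roots = -2/3 (mult 6), 4 (mult 2)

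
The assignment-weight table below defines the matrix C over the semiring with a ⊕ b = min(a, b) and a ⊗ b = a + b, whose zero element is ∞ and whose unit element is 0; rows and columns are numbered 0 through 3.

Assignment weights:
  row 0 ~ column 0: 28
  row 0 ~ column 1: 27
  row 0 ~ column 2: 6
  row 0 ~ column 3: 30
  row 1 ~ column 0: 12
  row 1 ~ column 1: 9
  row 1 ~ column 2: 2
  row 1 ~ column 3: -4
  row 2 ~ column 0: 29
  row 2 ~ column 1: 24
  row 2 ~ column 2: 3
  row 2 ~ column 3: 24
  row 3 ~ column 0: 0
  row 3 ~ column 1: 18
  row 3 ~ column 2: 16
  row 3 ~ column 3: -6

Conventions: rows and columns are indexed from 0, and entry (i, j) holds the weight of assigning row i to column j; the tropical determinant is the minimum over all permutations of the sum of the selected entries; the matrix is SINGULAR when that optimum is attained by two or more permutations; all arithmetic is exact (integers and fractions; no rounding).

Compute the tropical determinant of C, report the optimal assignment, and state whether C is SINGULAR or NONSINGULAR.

σ = (0, 1, 2, 3): 28 + 9 + 3 + (-6) = 34
σ = (0, 1, 3, 2): 28 + 9 + 24 + 16 = 77
σ = (0, 2, 1, 3): 28 + 2 + 24 + (-6) = 48
σ = (0, 2, 3, 1): 28 + 2 + 24 + 18 = 72
σ = (0, 3, 1, 2): 28 + (-4) + 24 + 16 = 64
σ = (0, 3, 2, 1): 28 + (-4) + 3 + 18 = 45
σ = (1, 0, 2, 3): 27 + 12 + 3 + (-6) = 36
σ = (1, 0, 3, 2): 27 + 12 + 24 + 16 = 79
σ = (1, 2, 0, 3): 27 + 2 + 29 + (-6) = 52
σ = (1, 2, 3, 0): 27 + 2 + 24 + 0 = 53
σ = (1, 3, 0, 2): 27 + (-4) + 29 + 16 = 68
σ = (1, 3, 2, 0): 27 + (-4) + 3 + 0 = 26
σ = (2, 0, 1, 3): 6 + 12 + 24 + (-6) = 36
σ = (2, 0, 3, 1): 6 + 12 + 24 + 18 = 60
σ = (2, 1, 0, 3): 6 + 9 + 29 + (-6) = 38
σ = (2, 1, 3, 0): 6 + 9 + 24 + 0 = 39
σ = (2, 3, 0, 1): 6 + (-4) + 29 + 18 = 49
σ = (2, 3, 1, 0): 6 + (-4) + 24 + 0 = 26
σ = (3, 0, 1, 2): 30 + 12 + 24 + 16 = 82
σ = (3, 0, 2, 1): 30 + 12 + 3 + 18 = 63
σ = (3, 1, 0, 2): 30 + 9 + 29 + 16 = 84
σ = (3, 1, 2, 0): 30 + 9 + 3 + 0 = 42
σ = (3, 2, 0, 1): 30 + 2 + 29 + 18 = 79
σ = (3, 2, 1, 0): 30 + 2 + 24 + 0 = 56
Optimal value attained by: σ = (1, 3, 2, 0).
Answer: det⊕(C) = 26; verdict: SINGULAR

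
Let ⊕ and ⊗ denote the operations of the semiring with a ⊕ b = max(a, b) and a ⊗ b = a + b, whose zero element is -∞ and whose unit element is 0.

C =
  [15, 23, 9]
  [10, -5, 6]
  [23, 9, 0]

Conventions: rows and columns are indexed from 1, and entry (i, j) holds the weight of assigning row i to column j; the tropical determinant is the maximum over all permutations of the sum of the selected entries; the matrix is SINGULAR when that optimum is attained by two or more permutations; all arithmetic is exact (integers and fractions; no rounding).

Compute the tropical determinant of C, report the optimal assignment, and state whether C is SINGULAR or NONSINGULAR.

σ = (1, 2, 3): 15 + (-5) + 0 = 10
σ = (1, 3, 2): 15 + 6 + 9 = 30
σ = (2, 1, 3): 23 + 10 + 0 = 33
σ = (2, 3, 1): 23 + 6 + 23 = 52
σ = (3, 1, 2): 9 + 10 + 9 = 28
σ = (3, 2, 1): 9 + (-5) + 23 = 27
Optimal value attained by: σ = (2, 3, 1).
Answer: det⊕(C) = 52; verdict: NONSINGULAR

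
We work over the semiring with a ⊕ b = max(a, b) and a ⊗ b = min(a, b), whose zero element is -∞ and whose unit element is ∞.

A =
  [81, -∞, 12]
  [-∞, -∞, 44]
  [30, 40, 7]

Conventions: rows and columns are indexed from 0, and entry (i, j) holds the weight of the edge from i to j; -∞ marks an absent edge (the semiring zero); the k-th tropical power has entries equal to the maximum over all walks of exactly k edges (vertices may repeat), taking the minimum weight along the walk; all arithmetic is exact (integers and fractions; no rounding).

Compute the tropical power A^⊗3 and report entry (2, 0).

A^⊗2:
  [81, 12, 12]
  [30, 40, 7]
  [30, 7, 40]
A^⊗3:
  [81, 12, 12]
  [30, 7, 40]
  [30, 40, 12]
Key observation: the optimum is the walk 2->0->0->0, with weight 30 min 81 min 81 = 30.
Optimal value attained by: walk 2->0->0->0.
Answer: (A^⊗3)[2][0] = 30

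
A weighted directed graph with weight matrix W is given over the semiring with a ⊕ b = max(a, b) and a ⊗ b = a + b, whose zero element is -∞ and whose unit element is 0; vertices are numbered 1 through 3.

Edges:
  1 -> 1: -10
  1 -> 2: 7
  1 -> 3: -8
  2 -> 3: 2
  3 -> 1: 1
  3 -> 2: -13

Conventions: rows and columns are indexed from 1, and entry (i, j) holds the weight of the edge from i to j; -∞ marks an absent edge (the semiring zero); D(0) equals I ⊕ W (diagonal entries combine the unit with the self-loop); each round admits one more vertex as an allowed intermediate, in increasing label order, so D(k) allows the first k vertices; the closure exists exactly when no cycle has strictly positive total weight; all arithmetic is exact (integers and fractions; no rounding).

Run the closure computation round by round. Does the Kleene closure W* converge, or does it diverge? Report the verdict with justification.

D(0):
  [0, 7, -8]
  [-∞, 0, 2]
  [1, -13, 0]
D(1):
  [0, 7, -8]
  [-∞, 0, 2]
  [1, 8, 0]
Detection: at round 2, diagonal entry (3, 3) turns strictly positive.
Key observation: the cycle 3->1->2->3 has total weight 1 + 7 + 2, which is strictly positive.
Answer: DIVERGES — positive cycle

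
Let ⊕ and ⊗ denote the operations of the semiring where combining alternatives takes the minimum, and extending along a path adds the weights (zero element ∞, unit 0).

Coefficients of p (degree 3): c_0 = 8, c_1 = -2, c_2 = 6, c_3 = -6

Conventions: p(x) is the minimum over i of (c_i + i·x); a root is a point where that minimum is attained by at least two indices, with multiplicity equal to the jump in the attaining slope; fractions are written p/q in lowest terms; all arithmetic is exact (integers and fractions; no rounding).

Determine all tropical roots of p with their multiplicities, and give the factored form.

hull edge (i=0, c=8) to (i=1, c=-2): slope -10, span 1
hull edge (i=1, c=-2) to (i=3, c=-6): slope -2, span 2
Factored form: p(x) = -6 ⊗ (x ⊕ 2) ⊗ (x ⊕ 2) ⊗ (x ⊕ 10)
Answer: roots = 2 (mult 2), 10 (mult 1)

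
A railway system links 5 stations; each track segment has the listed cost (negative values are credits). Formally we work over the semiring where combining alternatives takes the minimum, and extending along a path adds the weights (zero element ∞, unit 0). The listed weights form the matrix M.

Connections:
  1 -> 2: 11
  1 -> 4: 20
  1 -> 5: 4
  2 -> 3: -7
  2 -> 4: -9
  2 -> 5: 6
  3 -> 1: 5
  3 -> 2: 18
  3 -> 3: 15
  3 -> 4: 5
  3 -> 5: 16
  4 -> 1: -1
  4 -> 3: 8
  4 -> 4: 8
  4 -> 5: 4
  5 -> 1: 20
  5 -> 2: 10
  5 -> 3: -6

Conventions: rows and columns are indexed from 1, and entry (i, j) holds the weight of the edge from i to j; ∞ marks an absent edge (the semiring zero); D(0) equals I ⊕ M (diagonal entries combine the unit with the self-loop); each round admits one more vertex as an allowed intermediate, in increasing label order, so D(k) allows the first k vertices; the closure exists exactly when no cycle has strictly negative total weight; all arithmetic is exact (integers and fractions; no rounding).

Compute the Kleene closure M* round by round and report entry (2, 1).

D(0):
  [0, 11, ∞, 20, 4]
  [∞, 0, -7, -9, 6]
  [5, 18, 0, 5, 16]
  [-1, ∞, 8, 0, 4]
  [20, 10, -6, ∞, 0]
D(1):
  [0, 11, ∞, 20, 4]
  [∞, 0, -7, -9, 6]
  [5, 16, 0, 5, 9]
  [-1, 10, 8, 0, 3]
  [20, 10, -6, 40, 0]
D(2):
  [0, 11, 4, 2, 4]
  [∞, 0, -7, -9, 6]
  [5, 16, 0, 5, 9]
  [-1, 10, 3, 0, 3]
  [20, 10, -6, 1, 0]
D(3):
  [0, 11, 4, 2, 4]
  [-2, 0, -7, -9, 2]
  [5, 16, 0, 5, 9]
  [-1, 10, 3, 0, 3]
  [-1, 10, -6, -1, 0]
D(4):
  [0, 11, 4, 2, 4]
  [-10, 0, -7, -9, -6]
  [4, 15, 0, 5, 8]
  [-1, 10, 3, 0, 3]
  [-2, 9, -6, -1, 0]
D(5):
  [0, 11, -2, 2, 4]
  [-10, 0, -12, -9, -6]
  [4, 15, 0, 5, 8]
  [-1, 10, -3, 0, 3]
  [-2, 9, -6, -1, 0]
Answer: M*[2][1] = -10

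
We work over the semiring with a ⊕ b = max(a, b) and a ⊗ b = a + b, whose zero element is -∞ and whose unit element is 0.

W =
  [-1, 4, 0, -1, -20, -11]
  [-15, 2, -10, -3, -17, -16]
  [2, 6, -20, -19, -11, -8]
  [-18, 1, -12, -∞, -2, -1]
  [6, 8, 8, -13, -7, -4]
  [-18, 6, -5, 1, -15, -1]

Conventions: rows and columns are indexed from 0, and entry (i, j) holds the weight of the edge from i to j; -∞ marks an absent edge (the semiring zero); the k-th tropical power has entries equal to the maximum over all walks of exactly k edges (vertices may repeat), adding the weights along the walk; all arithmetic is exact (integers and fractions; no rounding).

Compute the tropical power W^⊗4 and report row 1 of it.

W^⊗2:
  [2, 6, -1, 1, -3, -2]
  [-8, 4, -8, -1, -5, -4]
  [1, 8, 2, 3, -11, -9]
  [4, 6, 6, 0, -9, -2]
  [10, 14, 6, 5, -3, 0]
  [-3, 8, -4, 3, -1, 0]
W^⊗3:
  [3, 8, 5, 3, -1, 0]
  [1, 6, 3, 1, -3, -2]
  [4, 10, 1, 5, 1, 2]
  [8, 12, 4, 3, -2, -1]
  [9, 16, 10, 11, 3, 4]
  [5, 10, 7, 5, 1, 2]
W^⊗4:
  [7, 11, 7, 5, 1, 2]
  [5, 9, 5, 3, -1, 0]
  [7, 12, 9, 7, 3, 4]
  [7, 14, 8, 9, 1, 2]
  [12, 18, 11, 13, 9, 10]
  [9, 13, 9, 7, 3, 4]
Answer: row 1 of W^⊗4 = [5, 9, 5, 3, -1, 0]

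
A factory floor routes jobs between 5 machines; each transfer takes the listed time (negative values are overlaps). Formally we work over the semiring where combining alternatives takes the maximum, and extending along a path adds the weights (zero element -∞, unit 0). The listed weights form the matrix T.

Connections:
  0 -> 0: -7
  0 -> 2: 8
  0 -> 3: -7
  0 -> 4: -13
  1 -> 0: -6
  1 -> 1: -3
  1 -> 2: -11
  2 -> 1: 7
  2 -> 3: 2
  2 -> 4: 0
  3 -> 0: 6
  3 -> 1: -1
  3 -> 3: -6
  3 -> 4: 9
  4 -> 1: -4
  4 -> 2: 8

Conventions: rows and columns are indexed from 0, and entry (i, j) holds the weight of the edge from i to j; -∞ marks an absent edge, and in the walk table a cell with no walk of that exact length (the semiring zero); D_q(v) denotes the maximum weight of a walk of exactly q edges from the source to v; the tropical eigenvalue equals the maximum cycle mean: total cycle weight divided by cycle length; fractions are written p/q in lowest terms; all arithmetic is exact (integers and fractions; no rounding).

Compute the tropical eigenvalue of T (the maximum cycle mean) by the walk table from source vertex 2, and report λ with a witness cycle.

q=0: [-∞, -∞, 0, -∞, -∞]
q=1: [-∞, 7, -∞, 2, 0]
q=2: [8, 4, 8, -4, 11]
q=3: [2, 15, 19, 10, 8]
q=4: [16, 26, 16, 21, 19]
q=5: [27, 23, 27, 18, 30]
Optimal cycle mean attained by: cycle 2->3->4->2, total 2 + 9 + 8, length 3.
Answer: λ = 19/3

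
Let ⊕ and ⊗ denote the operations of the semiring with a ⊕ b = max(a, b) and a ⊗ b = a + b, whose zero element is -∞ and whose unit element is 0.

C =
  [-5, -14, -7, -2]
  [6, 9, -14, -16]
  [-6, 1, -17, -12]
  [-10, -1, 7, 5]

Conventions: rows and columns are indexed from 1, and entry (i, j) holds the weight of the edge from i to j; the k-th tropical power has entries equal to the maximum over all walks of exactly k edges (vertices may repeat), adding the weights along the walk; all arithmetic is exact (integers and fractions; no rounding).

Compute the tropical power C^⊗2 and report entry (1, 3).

C^⊗2:
  [-8, -3, 5, 3]
  [15, 18, -1, 4]
  [7, 10, -5, -7]
  [5, 8, 12, 10]
Key observation: the optimum is the walk 1->4->3, with weight (-2) + 7 = 5.
Optimal value attained by: walk 1->4->3.
Answer: (C^⊗2)[1][3] = 5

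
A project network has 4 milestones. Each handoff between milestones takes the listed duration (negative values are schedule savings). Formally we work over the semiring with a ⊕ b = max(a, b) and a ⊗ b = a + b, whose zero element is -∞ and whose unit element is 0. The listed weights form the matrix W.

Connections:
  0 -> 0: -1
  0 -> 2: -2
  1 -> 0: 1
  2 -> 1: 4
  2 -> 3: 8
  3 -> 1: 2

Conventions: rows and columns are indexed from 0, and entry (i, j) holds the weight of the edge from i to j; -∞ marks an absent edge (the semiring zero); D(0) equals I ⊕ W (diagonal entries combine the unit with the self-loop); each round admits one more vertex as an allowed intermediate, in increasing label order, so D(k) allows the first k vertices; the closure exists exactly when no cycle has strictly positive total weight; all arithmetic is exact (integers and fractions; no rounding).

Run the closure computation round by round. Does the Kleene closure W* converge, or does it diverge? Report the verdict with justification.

D(0):
  [0, -∞, -2, -∞]
  [1, 0, -∞, -∞]
  [-∞, 4, 0, 8]
  [-∞, 2, -∞, 0]
D(1):
  [0, -∞, -2, -∞]
  [1, 0, -1, -∞]
  [-∞, 4, 0, 8]
  [-∞, 2, -∞, 0]
Detection: at round 2, diagonal entry (2, 2) turns strictly positive.
Key observation: the cycle 2->1->0->2 has total weight 4 + 1 + (-2), which is strictly positive.
Answer: DIVERGES — positive cycle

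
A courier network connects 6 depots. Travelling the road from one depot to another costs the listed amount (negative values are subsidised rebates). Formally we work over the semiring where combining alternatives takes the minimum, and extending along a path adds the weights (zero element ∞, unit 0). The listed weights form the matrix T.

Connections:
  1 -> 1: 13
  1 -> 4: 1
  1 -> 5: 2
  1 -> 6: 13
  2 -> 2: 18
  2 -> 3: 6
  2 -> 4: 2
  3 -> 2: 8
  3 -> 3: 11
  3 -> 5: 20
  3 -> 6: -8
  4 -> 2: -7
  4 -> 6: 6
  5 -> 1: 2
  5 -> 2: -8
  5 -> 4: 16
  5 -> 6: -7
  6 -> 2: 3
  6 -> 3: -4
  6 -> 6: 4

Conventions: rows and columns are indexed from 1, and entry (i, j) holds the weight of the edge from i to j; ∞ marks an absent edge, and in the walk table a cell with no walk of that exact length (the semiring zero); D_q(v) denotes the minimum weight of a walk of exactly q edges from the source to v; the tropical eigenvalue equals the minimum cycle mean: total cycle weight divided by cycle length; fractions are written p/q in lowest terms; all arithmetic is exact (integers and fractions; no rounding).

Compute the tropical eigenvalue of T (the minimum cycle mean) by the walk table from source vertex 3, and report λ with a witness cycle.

q=0: [∞, ∞, 0, ∞, ∞, ∞]
q=1: [∞, 8, 11, ∞, 20, -8]
q=2: [22, -5, -12, 10, 31, -4]
q=3: [33, -4, -8, -3, 8, -20]
q=4: [10, -17, -24, -2, 12, -16]
q=5: [14, -16, -20, -15, -4, -32]
q=6: [-2, -29, -36, -14, 0, -28]
Optimal cycle mean attained by: cycle 3->6->3, total (-8) + (-4), length 2.
Answer: λ = -6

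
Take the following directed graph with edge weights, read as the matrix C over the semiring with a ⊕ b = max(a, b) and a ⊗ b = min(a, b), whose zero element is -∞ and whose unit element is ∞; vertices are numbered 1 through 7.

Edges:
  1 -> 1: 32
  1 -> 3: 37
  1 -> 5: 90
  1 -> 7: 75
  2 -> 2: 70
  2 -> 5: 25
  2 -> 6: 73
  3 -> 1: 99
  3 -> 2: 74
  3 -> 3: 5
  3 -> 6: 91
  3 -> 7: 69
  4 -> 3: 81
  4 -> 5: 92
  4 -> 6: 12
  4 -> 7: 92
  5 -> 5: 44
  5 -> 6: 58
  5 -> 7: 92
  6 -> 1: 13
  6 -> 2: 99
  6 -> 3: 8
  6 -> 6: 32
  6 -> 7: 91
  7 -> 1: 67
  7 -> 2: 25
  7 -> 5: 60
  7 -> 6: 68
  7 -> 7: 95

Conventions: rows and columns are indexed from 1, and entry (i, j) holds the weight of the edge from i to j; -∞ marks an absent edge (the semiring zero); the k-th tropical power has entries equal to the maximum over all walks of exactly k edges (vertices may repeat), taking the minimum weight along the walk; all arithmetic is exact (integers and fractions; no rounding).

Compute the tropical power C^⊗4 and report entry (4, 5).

C^⊗2:
  [67, 37, 32, -∞, 60, 68, 90]
  [13, 73, 8, -∞, 25, 70, 73]
  [67, 91, 37, -∞, 90, 73, 91]
  [81, 74, 8, -∞, 60, 81, 92]
  [67, 58, 8, -∞, 60, 68, 92]
  [67, 70, 13, -∞, 60, 73, 91]
  [67, 68, 37, -∞, 67, 68, 95]
C^⊗3:
  [67, 68, 37, -∞, 67, 68, 90]
  [67, 70, 13, -∞, 60, 73, 73]
  [67, 73, 37, -∞, 67, 73, 91]
  [67, 81, 37, -∞, 81, 73, 92]
  [67, 68, 37, -∞, 67, 68, 92]
  [67, 73, 37, -∞, 67, 70, 91]
  [67, 68, 37, -∞, 67, 68, 95]
C^⊗4:
  [67, 68, 37, -∞, 67, 68, 90]
  [67, 73, 37, -∞, 67, 70, 73]
  [67, 73, 37, -∞, 67, 73, 91]
  [67, 73, 37, -∞, 67, 73, 92]
  [67, 68, 37, -∞, 67, 68, 92]
  [67, 70, 37, -∞, 67, 73, 91]
  [67, 68, 37, -∞, 67, 68, 95]
Key observation: the optimum is the walk 4->3->7->1->5, with weight 81 min 69 min 67 min 90 = 67.
Optimal value attained by: walk 4->3->7->1->5.
Answer: (C^⊗4)[4][5] = 67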